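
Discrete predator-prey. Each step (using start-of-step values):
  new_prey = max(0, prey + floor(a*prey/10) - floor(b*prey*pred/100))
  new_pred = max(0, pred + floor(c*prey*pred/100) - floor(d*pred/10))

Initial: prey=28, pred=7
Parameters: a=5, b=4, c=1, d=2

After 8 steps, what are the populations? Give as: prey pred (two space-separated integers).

Step 1: prey: 28+14-7=35; pred: 7+1-1=7
Step 2: prey: 35+17-9=43; pred: 7+2-1=8
Step 3: prey: 43+21-13=51; pred: 8+3-1=10
Step 4: prey: 51+25-20=56; pred: 10+5-2=13
Step 5: prey: 56+28-29=55; pred: 13+7-2=18
Step 6: prey: 55+27-39=43; pred: 18+9-3=24
Step 7: prey: 43+21-41=23; pred: 24+10-4=30
Step 8: prey: 23+11-27=7; pred: 30+6-6=30

Answer: 7 30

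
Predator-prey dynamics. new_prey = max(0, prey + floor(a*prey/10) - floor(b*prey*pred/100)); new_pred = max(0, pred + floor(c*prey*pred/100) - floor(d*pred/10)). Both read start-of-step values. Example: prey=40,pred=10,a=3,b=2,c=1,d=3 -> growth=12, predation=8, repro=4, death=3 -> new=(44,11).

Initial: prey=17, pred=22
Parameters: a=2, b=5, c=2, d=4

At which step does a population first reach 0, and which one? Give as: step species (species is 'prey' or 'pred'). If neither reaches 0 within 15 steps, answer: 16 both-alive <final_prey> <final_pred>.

Answer: 2 prey

Derivation:
Step 1: prey: 17+3-18=2; pred: 22+7-8=21
Step 2: prey: 2+0-2=0; pred: 21+0-8=13
First extinction: prey at step 2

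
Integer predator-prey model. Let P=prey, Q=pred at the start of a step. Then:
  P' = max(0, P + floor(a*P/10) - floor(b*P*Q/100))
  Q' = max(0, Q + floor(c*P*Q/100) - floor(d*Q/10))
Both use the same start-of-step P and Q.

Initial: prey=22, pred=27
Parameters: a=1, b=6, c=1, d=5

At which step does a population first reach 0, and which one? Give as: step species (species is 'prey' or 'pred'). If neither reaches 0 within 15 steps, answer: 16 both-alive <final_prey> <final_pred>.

Step 1: prey: 22+2-35=0; pred: 27+5-13=19
First extinction: prey at step 1

Answer: 1 prey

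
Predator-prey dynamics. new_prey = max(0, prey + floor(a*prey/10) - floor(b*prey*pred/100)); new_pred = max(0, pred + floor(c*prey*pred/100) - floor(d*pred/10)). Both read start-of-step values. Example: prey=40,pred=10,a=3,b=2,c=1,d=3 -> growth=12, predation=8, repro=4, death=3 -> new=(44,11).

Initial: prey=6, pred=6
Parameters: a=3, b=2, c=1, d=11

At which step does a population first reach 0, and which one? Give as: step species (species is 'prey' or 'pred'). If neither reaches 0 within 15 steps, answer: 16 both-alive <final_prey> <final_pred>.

Step 1: prey: 6+1-0=7; pred: 6+0-6=0
First extinction: pred at step 1

Answer: 1 pred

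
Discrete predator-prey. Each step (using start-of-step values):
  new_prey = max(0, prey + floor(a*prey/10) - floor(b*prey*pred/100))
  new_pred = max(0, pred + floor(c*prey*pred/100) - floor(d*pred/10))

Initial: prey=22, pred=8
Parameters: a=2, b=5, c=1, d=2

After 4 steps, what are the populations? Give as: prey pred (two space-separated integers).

Step 1: prey: 22+4-8=18; pred: 8+1-1=8
Step 2: prey: 18+3-7=14; pred: 8+1-1=8
Step 3: prey: 14+2-5=11; pred: 8+1-1=8
Step 4: prey: 11+2-4=9; pred: 8+0-1=7

Answer: 9 7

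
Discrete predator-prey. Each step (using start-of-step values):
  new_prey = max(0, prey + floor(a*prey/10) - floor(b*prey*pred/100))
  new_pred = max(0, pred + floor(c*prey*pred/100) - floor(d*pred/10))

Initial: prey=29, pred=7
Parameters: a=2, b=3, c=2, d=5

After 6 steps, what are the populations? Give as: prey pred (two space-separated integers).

Step 1: prey: 29+5-6=28; pred: 7+4-3=8
Step 2: prey: 28+5-6=27; pred: 8+4-4=8
Step 3: prey: 27+5-6=26; pred: 8+4-4=8
Step 4: prey: 26+5-6=25; pred: 8+4-4=8
Step 5: prey: 25+5-6=24; pred: 8+4-4=8
Step 6: prey: 24+4-5=23; pred: 8+3-4=7

Answer: 23 7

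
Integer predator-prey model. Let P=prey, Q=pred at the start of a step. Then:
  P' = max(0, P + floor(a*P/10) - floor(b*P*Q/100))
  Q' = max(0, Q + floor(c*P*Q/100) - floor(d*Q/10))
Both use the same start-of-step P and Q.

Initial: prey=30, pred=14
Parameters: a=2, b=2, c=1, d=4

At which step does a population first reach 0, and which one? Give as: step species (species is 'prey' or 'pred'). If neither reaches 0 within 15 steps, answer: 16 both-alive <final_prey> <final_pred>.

Step 1: prey: 30+6-8=28; pred: 14+4-5=13
Step 2: prey: 28+5-7=26; pred: 13+3-5=11
Step 3: prey: 26+5-5=26; pred: 11+2-4=9
Step 4: prey: 26+5-4=27; pred: 9+2-3=8
Step 5: prey: 27+5-4=28; pred: 8+2-3=7
Step 6: prey: 28+5-3=30; pred: 7+1-2=6
Step 7: prey: 30+6-3=33; pred: 6+1-2=5
Step 8: prey: 33+6-3=36; pred: 5+1-2=4
Step 9: prey: 36+7-2=41; pred: 4+1-1=4
Step 10: prey: 41+8-3=46; pred: 4+1-1=4
Step 11: prey: 46+9-3=52; pred: 4+1-1=4
Step 12: prey: 52+10-4=58; pred: 4+2-1=5
Step 13: prey: 58+11-5=64; pred: 5+2-2=5
Step 14: prey: 64+12-6=70; pred: 5+3-2=6
Step 15: prey: 70+14-8=76; pred: 6+4-2=8
No extinction within 15 steps

Answer: 16 both-alive 76 8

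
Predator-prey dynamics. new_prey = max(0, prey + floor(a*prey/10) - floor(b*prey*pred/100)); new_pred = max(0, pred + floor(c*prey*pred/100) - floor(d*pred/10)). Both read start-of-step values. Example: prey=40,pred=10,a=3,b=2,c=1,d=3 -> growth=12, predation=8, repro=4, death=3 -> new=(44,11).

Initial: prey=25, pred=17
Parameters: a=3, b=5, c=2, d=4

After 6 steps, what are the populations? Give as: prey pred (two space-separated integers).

Step 1: prey: 25+7-21=11; pred: 17+8-6=19
Step 2: prey: 11+3-10=4; pred: 19+4-7=16
Step 3: prey: 4+1-3=2; pred: 16+1-6=11
Step 4: prey: 2+0-1=1; pred: 11+0-4=7
Step 5: prey: 1+0-0=1; pred: 7+0-2=5
Step 6: prey: 1+0-0=1; pred: 5+0-2=3

Answer: 1 3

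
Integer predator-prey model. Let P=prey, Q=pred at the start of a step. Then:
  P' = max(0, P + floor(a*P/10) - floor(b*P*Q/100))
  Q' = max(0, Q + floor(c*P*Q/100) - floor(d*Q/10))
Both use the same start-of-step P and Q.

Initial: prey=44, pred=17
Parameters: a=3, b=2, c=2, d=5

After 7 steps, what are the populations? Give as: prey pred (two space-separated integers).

Answer: 5 11

Derivation:
Step 1: prey: 44+13-14=43; pred: 17+14-8=23
Step 2: prey: 43+12-19=36; pred: 23+19-11=31
Step 3: prey: 36+10-22=24; pred: 31+22-15=38
Step 4: prey: 24+7-18=13; pred: 38+18-19=37
Step 5: prey: 13+3-9=7; pred: 37+9-18=28
Step 6: prey: 7+2-3=6; pred: 28+3-14=17
Step 7: prey: 6+1-2=5; pred: 17+2-8=11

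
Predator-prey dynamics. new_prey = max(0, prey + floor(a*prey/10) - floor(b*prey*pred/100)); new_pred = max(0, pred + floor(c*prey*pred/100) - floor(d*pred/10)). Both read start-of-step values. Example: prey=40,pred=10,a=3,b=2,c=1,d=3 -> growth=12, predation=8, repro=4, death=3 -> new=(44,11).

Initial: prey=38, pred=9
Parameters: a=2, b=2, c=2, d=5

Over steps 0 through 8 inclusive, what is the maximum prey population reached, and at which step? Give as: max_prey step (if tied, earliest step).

Step 1: prey: 38+7-6=39; pred: 9+6-4=11
Step 2: prey: 39+7-8=38; pred: 11+8-5=14
Step 3: prey: 38+7-10=35; pred: 14+10-7=17
Step 4: prey: 35+7-11=31; pred: 17+11-8=20
Step 5: prey: 31+6-12=25; pred: 20+12-10=22
Step 6: prey: 25+5-11=19; pred: 22+11-11=22
Step 7: prey: 19+3-8=14; pred: 22+8-11=19
Step 8: prey: 14+2-5=11; pred: 19+5-9=15
Max prey = 39 at step 1

Answer: 39 1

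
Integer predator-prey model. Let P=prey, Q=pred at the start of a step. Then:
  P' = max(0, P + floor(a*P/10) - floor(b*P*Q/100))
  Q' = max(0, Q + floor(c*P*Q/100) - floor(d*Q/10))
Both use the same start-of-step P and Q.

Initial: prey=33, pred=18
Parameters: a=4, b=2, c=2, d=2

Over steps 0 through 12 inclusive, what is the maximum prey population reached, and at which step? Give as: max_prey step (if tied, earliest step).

Step 1: prey: 33+13-11=35; pred: 18+11-3=26
Step 2: prey: 35+14-18=31; pred: 26+18-5=39
Step 3: prey: 31+12-24=19; pred: 39+24-7=56
Step 4: prey: 19+7-21=5; pred: 56+21-11=66
Step 5: prey: 5+2-6=1; pred: 66+6-13=59
Step 6: prey: 1+0-1=0; pred: 59+1-11=49
Step 7: prey: 0+0-0=0; pred: 49+0-9=40
Step 8: prey: 0+0-0=0; pred: 40+0-8=32
Step 9: prey: 0+0-0=0; pred: 32+0-6=26
Step 10: prey: 0+0-0=0; pred: 26+0-5=21
Step 11: prey: 0+0-0=0; pred: 21+0-4=17
Step 12: prey: 0+0-0=0; pred: 17+0-3=14
Max prey = 35 at step 1

Answer: 35 1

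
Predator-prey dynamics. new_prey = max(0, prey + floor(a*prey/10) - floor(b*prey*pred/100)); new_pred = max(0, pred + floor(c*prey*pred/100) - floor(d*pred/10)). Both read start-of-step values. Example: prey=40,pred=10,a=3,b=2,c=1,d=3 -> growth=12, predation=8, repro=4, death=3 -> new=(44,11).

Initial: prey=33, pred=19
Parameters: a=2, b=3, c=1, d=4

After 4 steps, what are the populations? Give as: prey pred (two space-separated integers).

Step 1: prey: 33+6-18=21; pred: 19+6-7=18
Step 2: prey: 21+4-11=14; pred: 18+3-7=14
Step 3: prey: 14+2-5=11; pred: 14+1-5=10
Step 4: prey: 11+2-3=10; pred: 10+1-4=7

Answer: 10 7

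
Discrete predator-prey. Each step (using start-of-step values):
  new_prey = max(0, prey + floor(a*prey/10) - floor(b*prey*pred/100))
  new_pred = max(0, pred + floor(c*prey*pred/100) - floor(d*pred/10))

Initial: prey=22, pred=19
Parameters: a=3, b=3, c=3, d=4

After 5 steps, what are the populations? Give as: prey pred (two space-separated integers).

Answer: 2 11

Derivation:
Step 1: prey: 22+6-12=16; pred: 19+12-7=24
Step 2: prey: 16+4-11=9; pred: 24+11-9=26
Step 3: prey: 9+2-7=4; pred: 26+7-10=23
Step 4: prey: 4+1-2=3; pred: 23+2-9=16
Step 5: prey: 3+0-1=2; pred: 16+1-6=11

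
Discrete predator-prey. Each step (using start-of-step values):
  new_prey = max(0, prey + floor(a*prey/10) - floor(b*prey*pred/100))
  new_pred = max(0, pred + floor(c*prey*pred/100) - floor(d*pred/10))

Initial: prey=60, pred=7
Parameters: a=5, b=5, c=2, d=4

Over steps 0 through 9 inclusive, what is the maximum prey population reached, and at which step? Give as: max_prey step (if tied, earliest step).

Answer: 69 1

Derivation:
Step 1: prey: 60+30-21=69; pred: 7+8-2=13
Step 2: prey: 69+34-44=59; pred: 13+17-5=25
Step 3: prey: 59+29-73=15; pred: 25+29-10=44
Step 4: prey: 15+7-33=0; pred: 44+13-17=40
Step 5: prey: 0+0-0=0; pred: 40+0-16=24
Step 6: prey: 0+0-0=0; pred: 24+0-9=15
Step 7: prey: 0+0-0=0; pred: 15+0-6=9
Step 8: prey: 0+0-0=0; pred: 9+0-3=6
Step 9: prey: 0+0-0=0; pred: 6+0-2=4
Max prey = 69 at step 1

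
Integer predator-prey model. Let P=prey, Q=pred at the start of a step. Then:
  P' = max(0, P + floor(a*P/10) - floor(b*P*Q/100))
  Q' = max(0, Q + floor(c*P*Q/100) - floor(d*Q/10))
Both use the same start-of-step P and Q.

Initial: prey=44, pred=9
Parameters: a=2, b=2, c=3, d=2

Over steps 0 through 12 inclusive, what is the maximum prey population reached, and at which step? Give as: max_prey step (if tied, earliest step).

Answer: 45 1

Derivation:
Step 1: prey: 44+8-7=45; pred: 9+11-1=19
Step 2: prey: 45+9-17=37; pred: 19+25-3=41
Step 3: prey: 37+7-30=14; pred: 41+45-8=78
Step 4: prey: 14+2-21=0; pred: 78+32-15=95
Step 5: prey: 0+0-0=0; pred: 95+0-19=76
Step 6: prey: 0+0-0=0; pred: 76+0-15=61
Step 7: prey: 0+0-0=0; pred: 61+0-12=49
Step 8: prey: 0+0-0=0; pred: 49+0-9=40
Step 9: prey: 0+0-0=0; pred: 40+0-8=32
Step 10: prey: 0+0-0=0; pred: 32+0-6=26
Step 11: prey: 0+0-0=0; pred: 26+0-5=21
Step 12: prey: 0+0-0=0; pred: 21+0-4=17
Max prey = 45 at step 1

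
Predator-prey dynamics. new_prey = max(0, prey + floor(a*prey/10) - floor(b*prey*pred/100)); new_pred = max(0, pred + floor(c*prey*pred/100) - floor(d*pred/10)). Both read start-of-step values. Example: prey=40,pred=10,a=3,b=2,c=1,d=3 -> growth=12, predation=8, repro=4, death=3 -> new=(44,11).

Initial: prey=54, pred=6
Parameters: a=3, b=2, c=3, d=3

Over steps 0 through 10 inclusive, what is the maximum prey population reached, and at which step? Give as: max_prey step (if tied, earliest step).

Answer: 66 2

Derivation:
Step 1: prey: 54+16-6=64; pred: 6+9-1=14
Step 2: prey: 64+19-17=66; pred: 14+26-4=36
Step 3: prey: 66+19-47=38; pred: 36+71-10=97
Step 4: prey: 38+11-73=0; pred: 97+110-29=178
Step 5: prey: 0+0-0=0; pred: 178+0-53=125
Step 6: prey: 0+0-0=0; pred: 125+0-37=88
Step 7: prey: 0+0-0=0; pred: 88+0-26=62
Step 8: prey: 0+0-0=0; pred: 62+0-18=44
Step 9: prey: 0+0-0=0; pred: 44+0-13=31
Step 10: prey: 0+0-0=0; pred: 31+0-9=22
Max prey = 66 at step 2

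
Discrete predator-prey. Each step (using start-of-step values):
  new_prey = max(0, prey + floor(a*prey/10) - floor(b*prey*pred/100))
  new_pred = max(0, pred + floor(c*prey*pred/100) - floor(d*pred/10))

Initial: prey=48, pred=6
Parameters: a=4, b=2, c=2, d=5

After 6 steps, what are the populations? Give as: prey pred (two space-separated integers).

Step 1: prey: 48+19-5=62; pred: 6+5-3=8
Step 2: prey: 62+24-9=77; pred: 8+9-4=13
Step 3: prey: 77+30-20=87; pred: 13+20-6=27
Step 4: prey: 87+34-46=75; pred: 27+46-13=60
Step 5: prey: 75+30-90=15; pred: 60+90-30=120
Step 6: prey: 15+6-36=0; pred: 120+36-60=96

Answer: 0 96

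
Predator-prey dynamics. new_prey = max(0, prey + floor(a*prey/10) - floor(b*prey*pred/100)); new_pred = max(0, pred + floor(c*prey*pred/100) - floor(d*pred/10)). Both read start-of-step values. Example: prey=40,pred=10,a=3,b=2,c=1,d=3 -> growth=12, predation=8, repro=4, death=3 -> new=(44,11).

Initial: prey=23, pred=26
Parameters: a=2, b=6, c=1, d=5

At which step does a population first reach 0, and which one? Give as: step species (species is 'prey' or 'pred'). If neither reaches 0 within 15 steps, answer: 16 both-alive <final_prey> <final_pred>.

Answer: 1 prey

Derivation:
Step 1: prey: 23+4-35=0; pred: 26+5-13=18
First extinction: prey at step 1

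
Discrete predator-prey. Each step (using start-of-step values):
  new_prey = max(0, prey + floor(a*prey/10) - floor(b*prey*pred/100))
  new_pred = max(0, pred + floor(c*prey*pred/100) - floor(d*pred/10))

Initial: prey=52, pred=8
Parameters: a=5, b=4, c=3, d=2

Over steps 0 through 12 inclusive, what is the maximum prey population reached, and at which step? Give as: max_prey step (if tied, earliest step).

Answer: 62 1

Derivation:
Step 1: prey: 52+26-16=62; pred: 8+12-1=19
Step 2: prey: 62+31-47=46; pred: 19+35-3=51
Step 3: prey: 46+23-93=0; pred: 51+70-10=111
Step 4: prey: 0+0-0=0; pred: 111+0-22=89
Step 5: prey: 0+0-0=0; pred: 89+0-17=72
Step 6: prey: 0+0-0=0; pred: 72+0-14=58
Step 7: prey: 0+0-0=0; pred: 58+0-11=47
Step 8: prey: 0+0-0=0; pred: 47+0-9=38
Step 9: prey: 0+0-0=0; pred: 38+0-7=31
Step 10: prey: 0+0-0=0; pred: 31+0-6=25
Step 11: prey: 0+0-0=0; pred: 25+0-5=20
Step 12: prey: 0+0-0=0; pred: 20+0-4=16
Max prey = 62 at step 1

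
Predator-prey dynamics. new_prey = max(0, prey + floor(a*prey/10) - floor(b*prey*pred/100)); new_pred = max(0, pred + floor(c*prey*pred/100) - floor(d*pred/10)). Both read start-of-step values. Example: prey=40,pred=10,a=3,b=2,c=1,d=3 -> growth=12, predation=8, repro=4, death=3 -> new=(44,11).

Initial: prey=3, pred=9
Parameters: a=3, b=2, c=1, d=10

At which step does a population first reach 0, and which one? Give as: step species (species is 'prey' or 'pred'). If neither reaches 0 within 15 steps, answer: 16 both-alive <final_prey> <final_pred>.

Answer: 1 pred

Derivation:
Step 1: prey: 3+0-0=3; pred: 9+0-9=0
First extinction: pred at step 1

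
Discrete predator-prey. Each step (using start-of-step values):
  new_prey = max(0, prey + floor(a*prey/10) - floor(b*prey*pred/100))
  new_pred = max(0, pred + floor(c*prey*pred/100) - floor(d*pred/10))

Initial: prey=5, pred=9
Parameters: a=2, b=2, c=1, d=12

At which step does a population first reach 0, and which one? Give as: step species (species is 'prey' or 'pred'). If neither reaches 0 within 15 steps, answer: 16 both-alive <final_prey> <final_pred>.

Step 1: prey: 5+1-0=6; pred: 9+0-10=0
First extinction: pred at step 1

Answer: 1 pred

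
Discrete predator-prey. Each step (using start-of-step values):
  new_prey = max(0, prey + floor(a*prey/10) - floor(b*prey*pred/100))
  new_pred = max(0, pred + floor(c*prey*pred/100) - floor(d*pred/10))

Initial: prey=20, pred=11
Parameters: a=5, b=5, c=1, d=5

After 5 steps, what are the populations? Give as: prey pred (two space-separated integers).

Step 1: prey: 20+10-11=19; pred: 11+2-5=8
Step 2: prey: 19+9-7=21; pred: 8+1-4=5
Step 3: prey: 21+10-5=26; pred: 5+1-2=4
Step 4: prey: 26+13-5=34; pred: 4+1-2=3
Step 5: prey: 34+17-5=46; pred: 3+1-1=3

Answer: 46 3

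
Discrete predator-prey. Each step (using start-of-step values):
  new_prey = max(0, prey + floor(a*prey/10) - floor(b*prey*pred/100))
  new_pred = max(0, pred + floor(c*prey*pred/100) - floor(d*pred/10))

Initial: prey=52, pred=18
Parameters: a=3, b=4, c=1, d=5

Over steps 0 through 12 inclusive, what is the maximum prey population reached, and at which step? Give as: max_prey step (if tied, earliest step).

Step 1: prey: 52+15-37=30; pred: 18+9-9=18
Step 2: prey: 30+9-21=18; pred: 18+5-9=14
Step 3: prey: 18+5-10=13; pred: 14+2-7=9
Step 4: prey: 13+3-4=12; pred: 9+1-4=6
Step 5: prey: 12+3-2=13; pred: 6+0-3=3
Step 6: prey: 13+3-1=15; pred: 3+0-1=2
Step 7: prey: 15+4-1=18; pred: 2+0-1=1
Step 8: prey: 18+5-0=23; pred: 1+0-0=1
Step 9: prey: 23+6-0=29; pred: 1+0-0=1
Step 10: prey: 29+8-1=36; pred: 1+0-0=1
Step 11: prey: 36+10-1=45; pred: 1+0-0=1
Step 12: prey: 45+13-1=57; pred: 1+0-0=1
Max prey = 57 at step 12

Answer: 57 12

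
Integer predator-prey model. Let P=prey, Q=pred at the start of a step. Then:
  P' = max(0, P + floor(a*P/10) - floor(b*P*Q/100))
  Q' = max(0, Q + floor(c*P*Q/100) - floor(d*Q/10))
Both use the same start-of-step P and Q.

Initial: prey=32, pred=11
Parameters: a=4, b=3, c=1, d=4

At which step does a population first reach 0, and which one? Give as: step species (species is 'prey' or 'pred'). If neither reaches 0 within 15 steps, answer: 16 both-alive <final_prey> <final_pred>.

Answer: 16 both-alive 13 11

Derivation:
Step 1: prey: 32+12-10=34; pred: 11+3-4=10
Step 2: prey: 34+13-10=37; pred: 10+3-4=9
Step 3: prey: 37+14-9=42; pred: 9+3-3=9
Step 4: prey: 42+16-11=47; pred: 9+3-3=9
Step 5: prey: 47+18-12=53; pred: 9+4-3=10
Step 6: prey: 53+21-15=59; pred: 10+5-4=11
Step 7: prey: 59+23-19=63; pred: 11+6-4=13
Step 8: prey: 63+25-24=64; pred: 13+8-5=16
Step 9: prey: 64+25-30=59; pred: 16+10-6=20
Step 10: prey: 59+23-35=47; pred: 20+11-8=23
Step 11: prey: 47+18-32=33; pred: 23+10-9=24
Step 12: prey: 33+13-23=23; pred: 24+7-9=22
Step 13: prey: 23+9-15=17; pred: 22+5-8=19
Step 14: prey: 17+6-9=14; pred: 19+3-7=15
Step 15: prey: 14+5-6=13; pred: 15+2-6=11
No extinction within 15 steps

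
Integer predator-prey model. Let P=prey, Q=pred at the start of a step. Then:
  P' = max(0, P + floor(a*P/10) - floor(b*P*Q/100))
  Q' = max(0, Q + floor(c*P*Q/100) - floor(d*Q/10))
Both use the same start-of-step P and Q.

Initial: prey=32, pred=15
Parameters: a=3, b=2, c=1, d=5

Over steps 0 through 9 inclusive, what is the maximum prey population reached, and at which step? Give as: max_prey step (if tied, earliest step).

Answer: 89 9

Derivation:
Step 1: prey: 32+9-9=32; pred: 15+4-7=12
Step 2: prey: 32+9-7=34; pred: 12+3-6=9
Step 3: prey: 34+10-6=38; pred: 9+3-4=8
Step 4: prey: 38+11-6=43; pred: 8+3-4=7
Step 5: prey: 43+12-6=49; pred: 7+3-3=7
Step 6: prey: 49+14-6=57; pred: 7+3-3=7
Step 7: prey: 57+17-7=67; pred: 7+3-3=7
Step 8: prey: 67+20-9=78; pred: 7+4-3=8
Step 9: prey: 78+23-12=89; pred: 8+6-4=10
Max prey = 89 at step 9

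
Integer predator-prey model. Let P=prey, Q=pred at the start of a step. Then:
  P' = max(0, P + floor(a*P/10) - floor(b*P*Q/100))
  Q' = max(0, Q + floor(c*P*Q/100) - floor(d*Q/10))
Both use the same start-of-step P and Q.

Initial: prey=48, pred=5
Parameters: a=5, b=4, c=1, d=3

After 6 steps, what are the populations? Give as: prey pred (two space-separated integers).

Answer: 12 45

Derivation:
Step 1: prey: 48+24-9=63; pred: 5+2-1=6
Step 2: prey: 63+31-15=79; pred: 6+3-1=8
Step 3: prey: 79+39-25=93; pred: 8+6-2=12
Step 4: prey: 93+46-44=95; pred: 12+11-3=20
Step 5: prey: 95+47-76=66; pred: 20+19-6=33
Step 6: prey: 66+33-87=12; pred: 33+21-9=45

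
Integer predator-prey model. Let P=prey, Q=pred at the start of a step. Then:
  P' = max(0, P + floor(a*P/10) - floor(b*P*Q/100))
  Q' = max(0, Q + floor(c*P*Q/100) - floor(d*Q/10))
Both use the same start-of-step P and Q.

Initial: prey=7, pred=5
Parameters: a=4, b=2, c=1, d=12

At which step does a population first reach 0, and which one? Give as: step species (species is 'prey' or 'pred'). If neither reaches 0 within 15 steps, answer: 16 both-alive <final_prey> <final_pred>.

Step 1: prey: 7+2-0=9; pred: 5+0-6=0
First extinction: pred at step 1

Answer: 1 pred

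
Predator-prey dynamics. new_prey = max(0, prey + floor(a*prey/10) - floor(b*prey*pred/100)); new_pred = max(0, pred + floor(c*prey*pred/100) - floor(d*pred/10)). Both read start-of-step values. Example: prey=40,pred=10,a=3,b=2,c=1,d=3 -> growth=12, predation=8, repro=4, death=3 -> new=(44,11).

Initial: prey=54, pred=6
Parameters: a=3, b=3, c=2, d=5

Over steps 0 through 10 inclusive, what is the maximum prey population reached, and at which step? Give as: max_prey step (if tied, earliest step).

Step 1: prey: 54+16-9=61; pred: 6+6-3=9
Step 2: prey: 61+18-16=63; pred: 9+10-4=15
Step 3: prey: 63+18-28=53; pred: 15+18-7=26
Step 4: prey: 53+15-41=27; pred: 26+27-13=40
Step 5: prey: 27+8-32=3; pred: 40+21-20=41
Step 6: prey: 3+0-3=0; pred: 41+2-20=23
Step 7: prey: 0+0-0=0; pred: 23+0-11=12
Step 8: prey: 0+0-0=0; pred: 12+0-6=6
Step 9: prey: 0+0-0=0; pred: 6+0-3=3
Step 10: prey: 0+0-0=0; pred: 3+0-1=2
Max prey = 63 at step 2

Answer: 63 2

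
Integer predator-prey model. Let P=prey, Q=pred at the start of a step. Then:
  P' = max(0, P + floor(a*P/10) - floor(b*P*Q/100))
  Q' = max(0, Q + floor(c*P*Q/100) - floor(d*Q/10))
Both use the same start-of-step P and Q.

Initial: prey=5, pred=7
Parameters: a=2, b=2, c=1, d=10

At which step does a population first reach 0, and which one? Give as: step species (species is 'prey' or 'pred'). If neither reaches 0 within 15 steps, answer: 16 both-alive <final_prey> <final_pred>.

Step 1: prey: 5+1-0=6; pred: 7+0-7=0
First extinction: pred at step 1

Answer: 1 pred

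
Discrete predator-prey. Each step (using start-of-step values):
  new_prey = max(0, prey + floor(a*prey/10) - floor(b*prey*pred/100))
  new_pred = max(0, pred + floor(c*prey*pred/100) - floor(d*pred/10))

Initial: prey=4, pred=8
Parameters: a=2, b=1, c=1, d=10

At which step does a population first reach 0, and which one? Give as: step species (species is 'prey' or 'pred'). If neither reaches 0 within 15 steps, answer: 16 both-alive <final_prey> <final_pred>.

Step 1: prey: 4+0-0=4; pred: 8+0-8=0
First extinction: pred at step 1

Answer: 1 pred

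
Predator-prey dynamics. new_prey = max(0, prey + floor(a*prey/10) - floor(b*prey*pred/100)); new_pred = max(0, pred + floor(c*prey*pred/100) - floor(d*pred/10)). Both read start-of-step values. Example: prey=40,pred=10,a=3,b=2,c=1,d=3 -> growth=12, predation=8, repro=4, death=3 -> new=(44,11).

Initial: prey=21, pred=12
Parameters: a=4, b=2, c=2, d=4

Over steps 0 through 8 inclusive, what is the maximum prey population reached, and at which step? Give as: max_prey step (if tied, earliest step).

Step 1: prey: 21+8-5=24; pred: 12+5-4=13
Step 2: prey: 24+9-6=27; pred: 13+6-5=14
Step 3: prey: 27+10-7=30; pred: 14+7-5=16
Step 4: prey: 30+12-9=33; pred: 16+9-6=19
Step 5: prey: 33+13-12=34; pred: 19+12-7=24
Step 6: prey: 34+13-16=31; pred: 24+16-9=31
Step 7: prey: 31+12-19=24; pred: 31+19-12=38
Step 8: prey: 24+9-18=15; pred: 38+18-15=41
Max prey = 34 at step 5

Answer: 34 5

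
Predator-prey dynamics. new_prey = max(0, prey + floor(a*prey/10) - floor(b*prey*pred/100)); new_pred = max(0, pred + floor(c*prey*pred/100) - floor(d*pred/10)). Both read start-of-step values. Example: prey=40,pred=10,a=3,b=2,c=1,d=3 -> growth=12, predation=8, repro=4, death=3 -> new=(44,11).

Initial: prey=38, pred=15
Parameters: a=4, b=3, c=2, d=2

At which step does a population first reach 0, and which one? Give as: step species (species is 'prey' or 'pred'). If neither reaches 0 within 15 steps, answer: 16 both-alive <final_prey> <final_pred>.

Step 1: prey: 38+15-17=36; pred: 15+11-3=23
Step 2: prey: 36+14-24=26; pred: 23+16-4=35
Step 3: prey: 26+10-27=9; pred: 35+18-7=46
Step 4: prey: 9+3-12=0; pred: 46+8-9=45
First extinction: prey at step 4

Answer: 4 prey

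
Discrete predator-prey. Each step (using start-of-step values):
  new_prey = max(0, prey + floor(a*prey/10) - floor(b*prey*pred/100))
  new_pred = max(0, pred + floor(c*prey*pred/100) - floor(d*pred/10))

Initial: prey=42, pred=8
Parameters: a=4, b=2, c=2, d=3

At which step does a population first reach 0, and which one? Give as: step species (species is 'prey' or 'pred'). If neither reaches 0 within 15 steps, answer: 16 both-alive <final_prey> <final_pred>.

Step 1: prey: 42+16-6=52; pred: 8+6-2=12
Step 2: prey: 52+20-12=60; pred: 12+12-3=21
Step 3: prey: 60+24-25=59; pred: 21+25-6=40
Step 4: prey: 59+23-47=35; pred: 40+47-12=75
Step 5: prey: 35+14-52=0; pred: 75+52-22=105
First extinction: prey at step 5

Answer: 5 prey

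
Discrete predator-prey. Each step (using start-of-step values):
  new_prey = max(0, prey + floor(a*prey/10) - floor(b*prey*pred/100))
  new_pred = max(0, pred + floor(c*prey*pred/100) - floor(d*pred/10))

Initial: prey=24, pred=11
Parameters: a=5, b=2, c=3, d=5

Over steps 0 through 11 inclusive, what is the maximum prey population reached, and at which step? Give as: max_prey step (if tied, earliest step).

Step 1: prey: 24+12-5=31; pred: 11+7-5=13
Step 2: prey: 31+15-8=38; pred: 13+12-6=19
Step 3: prey: 38+19-14=43; pred: 19+21-9=31
Step 4: prey: 43+21-26=38; pred: 31+39-15=55
Step 5: prey: 38+19-41=16; pred: 55+62-27=90
Step 6: prey: 16+8-28=0; pred: 90+43-45=88
Step 7: prey: 0+0-0=0; pred: 88+0-44=44
Step 8: prey: 0+0-0=0; pred: 44+0-22=22
Step 9: prey: 0+0-0=0; pred: 22+0-11=11
Step 10: prey: 0+0-0=0; pred: 11+0-5=6
Step 11: prey: 0+0-0=0; pred: 6+0-3=3
Max prey = 43 at step 3

Answer: 43 3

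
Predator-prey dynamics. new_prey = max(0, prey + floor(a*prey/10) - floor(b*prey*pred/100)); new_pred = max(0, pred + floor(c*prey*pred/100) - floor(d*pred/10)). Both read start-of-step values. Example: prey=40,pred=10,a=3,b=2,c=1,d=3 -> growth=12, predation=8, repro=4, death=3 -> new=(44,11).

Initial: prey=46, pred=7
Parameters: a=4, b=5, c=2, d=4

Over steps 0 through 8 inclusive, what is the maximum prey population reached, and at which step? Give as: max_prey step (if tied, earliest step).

Answer: 48 1

Derivation:
Step 1: prey: 46+18-16=48; pred: 7+6-2=11
Step 2: prey: 48+19-26=41; pred: 11+10-4=17
Step 3: prey: 41+16-34=23; pred: 17+13-6=24
Step 4: prey: 23+9-27=5; pred: 24+11-9=26
Step 5: prey: 5+2-6=1; pred: 26+2-10=18
Step 6: prey: 1+0-0=1; pred: 18+0-7=11
Step 7: prey: 1+0-0=1; pred: 11+0-4=7
Step 8: prey: 1+0-0=1; pred: 7+0-2=5
Max prey = 48 at step 1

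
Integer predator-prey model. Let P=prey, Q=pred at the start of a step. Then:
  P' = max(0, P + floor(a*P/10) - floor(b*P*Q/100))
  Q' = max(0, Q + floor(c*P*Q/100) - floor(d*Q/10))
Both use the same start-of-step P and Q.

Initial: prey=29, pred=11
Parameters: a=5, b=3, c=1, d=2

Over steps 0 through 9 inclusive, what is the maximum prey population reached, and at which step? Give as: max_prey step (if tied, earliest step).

Answer: 42 3

Derivation:
Step 1: prey: 29+14-9=34; pred: 11+3-2=12
Step 2: prey: 34+17-12=39; pred: 12+4-2=14
Step 3: prey: 39+19-16=42; pred: 14+5-2=17
Step 4: prey: 42+21-21=42; pred: 17+7-3=21
Step 5: prey: 42+21-26=37; pred: 21+8-4=25
Step 6: prey: 37+18-27=28; pred: 25+9-5=29
Step 7: prey: 28+14-24=18; pred: 29+8-5=32
Step 8: prey: 18+9-17=10; pred: 32+5-6=31
Step 9: prey: 10+5-9=6; pred: 31+3-6=28
Max prey = 42 at step 3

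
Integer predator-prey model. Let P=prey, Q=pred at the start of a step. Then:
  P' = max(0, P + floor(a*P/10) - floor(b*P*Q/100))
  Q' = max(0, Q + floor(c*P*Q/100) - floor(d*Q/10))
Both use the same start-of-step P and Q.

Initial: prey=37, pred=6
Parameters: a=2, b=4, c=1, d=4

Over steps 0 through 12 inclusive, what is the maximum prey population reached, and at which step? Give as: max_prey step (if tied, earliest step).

Answer: 40 12

Derivation:
Step 1: prey: 37+7-8=36; pred: 6+2-2=6
Step 2: prey: 36+7-8=35; pred: 6+2-2=6
Step 3: prey: 35+7-8=34; pred: 6+2-2=6
Step 4: prey: 34+6-8=32; pred: 6+2-2=6
Step 5: prey: 32+6-7=31; pred: 6+1-2=5
Step 6: prey: 31+6-6=31; pred: 5+1-2=4
Step 7: prey: 31+6-4=33; pred: 4+1-1=4
Step 8: prey: 33+6-5=34; pred: 4+1-1=4
Step 9: prey: 34+6-5=35; pred: 4+1-1=4
Step 10: prey: 35+7-5=37; pred: 4+1-1=4
Step 11: prey: 37+7-5=39; pred: 4+1-1=4
Step 12: prey: 39+7-6=40; pred: 4+1-1=4
Max prey = 40 at step 12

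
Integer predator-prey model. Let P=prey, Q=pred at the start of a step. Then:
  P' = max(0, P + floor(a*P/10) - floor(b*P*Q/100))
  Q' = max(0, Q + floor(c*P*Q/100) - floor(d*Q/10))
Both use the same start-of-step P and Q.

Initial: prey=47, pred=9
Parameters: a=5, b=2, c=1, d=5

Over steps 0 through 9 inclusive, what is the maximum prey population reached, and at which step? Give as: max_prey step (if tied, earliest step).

Step 1: prey: 47+23-8=62; pred: 9+4-4=9
Step 2: prey: 62+31-11=82; pred: 9+5-4=10
Step 3: prey: 82+41-16=107; pred: 10+8-5=13
Step 4: prey: 107+53-27=133; pred: 13+13-6=20
Step 5: prey: 133+66-53=146; pred: 20+26-10=36
Step 6: prey: 146+73-105=114; pred: 36+52-18=70
Step 7: prey: 114+57-159=12; pred: 70+79-35=114
Step 8: prey: 12+6-27=0; pred: 114+13-57=70
Step 9: prey: 0+0-0=0; pred: 70+0-35=35
Max prey = 146 at step 5

Answer: 146 5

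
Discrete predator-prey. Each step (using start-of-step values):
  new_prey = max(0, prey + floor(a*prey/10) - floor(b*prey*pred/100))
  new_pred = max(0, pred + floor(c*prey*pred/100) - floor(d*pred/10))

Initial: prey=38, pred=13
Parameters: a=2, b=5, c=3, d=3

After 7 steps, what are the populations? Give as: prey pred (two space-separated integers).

Step 1: prey: 38+7-24=21; pred: 13+14-3=24
Step 2: prey: 21+4-25=0; pred: 24+15-7=32
Step 3: prey: 0+0-0=0; pred: 32+0-9=23
Step 4: prey: 0+0-0=0; pred: 23+0-6=17
Step 5: prey: 0+0-0=0; pred: 17+0-5=12
Step 6: prey: 0+0-0=0; pred: 12+0-3=9
Step 7: prey: 0+0-0=0; pred: 9+0-2=7

Answer: 0 7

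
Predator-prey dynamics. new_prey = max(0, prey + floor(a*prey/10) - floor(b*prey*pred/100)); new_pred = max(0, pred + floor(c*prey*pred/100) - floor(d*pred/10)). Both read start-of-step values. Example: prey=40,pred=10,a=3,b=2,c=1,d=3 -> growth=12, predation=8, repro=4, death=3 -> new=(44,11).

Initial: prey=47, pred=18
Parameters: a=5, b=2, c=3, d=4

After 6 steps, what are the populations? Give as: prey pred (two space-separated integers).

Step 1: prey: 47+23-16=54; pred: 18+25-7=36
Step 2: prey: 54+27-38=43; pred: 36+58-14=80
Step 3: prey: 43+21-68=0; pred: 80+103-32=151
Step 4: prey: 0+0-0=0; pred: 151+0-60=91
Step 5: prey: 0+0-0=0; pred: 91+0-36=55
Step 6: prey: 0+0-0=0; pred: 55+0-22=33

Answer: 0 33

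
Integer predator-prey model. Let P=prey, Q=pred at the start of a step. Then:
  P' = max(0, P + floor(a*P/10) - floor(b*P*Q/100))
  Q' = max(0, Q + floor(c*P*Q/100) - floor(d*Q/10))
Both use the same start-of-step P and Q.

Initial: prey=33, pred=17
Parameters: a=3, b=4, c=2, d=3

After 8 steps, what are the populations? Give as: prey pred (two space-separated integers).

Answer: 1 5

Derivation:
Step 1: prey: 33+9-22=20; pred: 17+11-5=23
Step 2: prey: 20+6-18=8; pred: 23+9-6=26
Step 3: prey: 8+2-8=2; pred: 26+4-7=23
Step 4: prey: 2+0-1=1; pred: 23+0-6=17
Step 5: prey: 1+0-0=1; pred: 17+0-5=12
Step 6: prey: 1+0-0=1; pred: 12+0-3=9
Step 7: prey: 1+0-0=1; pred: 9+0-2=7
Step 8: prey: 1+0-0=1; pred: 7+0-2=5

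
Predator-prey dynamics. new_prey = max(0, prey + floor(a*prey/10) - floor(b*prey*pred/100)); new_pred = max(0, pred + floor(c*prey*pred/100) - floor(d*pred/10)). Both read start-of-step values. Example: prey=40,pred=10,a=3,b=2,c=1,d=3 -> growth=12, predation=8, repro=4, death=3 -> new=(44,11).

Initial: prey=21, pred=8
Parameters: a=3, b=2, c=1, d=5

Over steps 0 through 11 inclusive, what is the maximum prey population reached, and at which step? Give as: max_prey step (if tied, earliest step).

Step 1: prey: 21+6-3=24; pred: 8+1-4=5
Step 2: prey: 24+7-2=29; pred: 5+1-2=4
Step 3: prey: 29+8-2=35; pred: 4+1-2=3
Step 4: prey: 35+10-2=43; pred: 3+1-1=3
Step 5: prey: 43+12-2=53; pred: 3+1-1=3
Step 6: prey: 53+15-3=65; pred: 3+1-1=3
Step 7: prey: 65+19-3=81; pred: 3+1-1=3
Step 8: prey: 81+24-4=101; pred: 3+2-1=4
Step 9: prey: 101+30-8=123; pred: 4+4-2=6
Step 10: prey: 123+36-14=145; pred: 6+7-3=10
Step 11: prey: 145+43-29=159; pred: 10+14-5=19
Max prey = 159 at step 11

Answer: 159 11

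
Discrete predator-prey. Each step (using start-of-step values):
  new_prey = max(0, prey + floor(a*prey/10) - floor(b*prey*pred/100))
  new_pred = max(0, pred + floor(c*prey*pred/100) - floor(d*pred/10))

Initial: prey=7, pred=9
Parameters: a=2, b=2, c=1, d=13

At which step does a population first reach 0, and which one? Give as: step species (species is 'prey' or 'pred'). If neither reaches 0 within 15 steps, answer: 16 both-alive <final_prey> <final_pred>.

Step 1: prey: 7+1-1=7; pred: 9+0-11=0
First extinction: pred at step 1

Answer: 1 pred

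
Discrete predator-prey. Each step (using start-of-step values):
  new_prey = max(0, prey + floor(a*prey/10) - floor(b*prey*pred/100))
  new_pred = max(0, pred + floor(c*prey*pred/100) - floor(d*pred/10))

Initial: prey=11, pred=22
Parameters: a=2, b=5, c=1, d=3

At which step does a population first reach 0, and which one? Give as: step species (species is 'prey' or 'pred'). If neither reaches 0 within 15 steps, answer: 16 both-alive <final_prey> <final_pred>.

Answer: 16 both-alive 1 3

Derivation:
Step 1: prey: 11+2-12=1; pred: 22+2-6=18
Step 2: prey: 1+0-0=1; pred: 18+0-5=13
Step 3: prey: 1+0-0=1; pred: 13+0-3=10
Step 4: prey: 1+0-0=1; pred: 10+0-3=7
Step 5: prey: 1+0-0=1; pred: 7+0-2=5
Step 6: prey: 1+0-0=1; pred: 5+0-1=4
Step 7: prey: 1+0-0=1; pred: 4+0-1=3
Step 8: prey: 1+0-0=1; pred: 3+0-0=3
Steps 9-15: state stable at prey=1, pred=3 (no change)
No extinction within 15 steps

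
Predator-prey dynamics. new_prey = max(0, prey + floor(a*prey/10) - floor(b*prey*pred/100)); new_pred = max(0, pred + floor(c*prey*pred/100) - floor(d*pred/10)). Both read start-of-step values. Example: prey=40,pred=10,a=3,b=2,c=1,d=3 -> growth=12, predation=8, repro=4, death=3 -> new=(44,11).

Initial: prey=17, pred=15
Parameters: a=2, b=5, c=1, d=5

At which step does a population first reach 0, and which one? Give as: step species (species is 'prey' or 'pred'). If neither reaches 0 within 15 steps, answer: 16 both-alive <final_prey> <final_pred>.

Step 1: prey: 17+3-12=8; pred: 15+2-7=10
Step 2: prey: 8+1-4=5; pred: 10+0-5=5
Step 3: prey: 5+1-1=5; pred: 5+0-2=3
Step 4: prey: 5+1-0=6; pred: 3+0-1=2
Step 5: prey: 6+1-0=7; pred: 2+0-1=1
Step 6: prey: 7+1-0=8; pred: 1+0-0=1
Step 7: prey: 8+1-0=9; pred: 1+0-0=1
Step 8: prey: 9+1-0=10; pred: 1+0-0=1
Step 9: prey: 10+2-0=12; pred: 1+0-0=1
Step 10: prey: 12+2-0=14; pred: 1+0-0=1
Step 11: prey: 14+2-0=16; pred: 1+0-0=1
Step 12: prey: 16+3-0=19; pred: 1+0-0=1
Step 13: prey: 19+3-0=22; pred: 1+0-0=1
Step 14: prey: 22+4-1=25; pred: 1+0-0=1
Step 15: prey: 25+5-1=29; pred: 1+0-0=1
No extinction within 15 steps

Answer: 16 both-alive 29 1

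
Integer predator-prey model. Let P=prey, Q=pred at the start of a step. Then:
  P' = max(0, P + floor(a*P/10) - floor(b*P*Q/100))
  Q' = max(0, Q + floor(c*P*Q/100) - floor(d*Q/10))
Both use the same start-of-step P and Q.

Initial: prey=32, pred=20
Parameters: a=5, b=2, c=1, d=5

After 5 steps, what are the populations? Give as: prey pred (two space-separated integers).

Answer: 84 14

Derivation:
Step 1: prey: 32+16-12=36; pred: 20+6-10=16
Step 2: prey: 36+18-11=43; pred: 16+5-8=13
Step 3: prey: 43+21-11=53; pred: 13+5-6=12
Step 4: prey: 53+26-12=67; pred: 12+6-6=12
Step 5: prey: 67+33-16=84; pred: 12+8-6=14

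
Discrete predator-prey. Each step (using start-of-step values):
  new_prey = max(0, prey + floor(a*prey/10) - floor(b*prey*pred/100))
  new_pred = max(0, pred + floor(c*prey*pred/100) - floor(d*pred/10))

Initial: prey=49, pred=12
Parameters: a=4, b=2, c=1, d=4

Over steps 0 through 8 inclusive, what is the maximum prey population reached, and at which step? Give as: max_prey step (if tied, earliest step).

Step 1: prey: 49+19-11=57; pred: 12+5-4=13
Step 2: prey: 57+22-14=65; pred: 13+7-5=15
Step 3: prey: 65+26-19=72; pred: 15+9-6=18
Step 4: prey: 72+28-25=75; pred: 18+12-7=23
Step 5: prey: 75+30-34=71; pred: 23+17-9=31
Step 6: prey: 71+28-44=55; pred: 31+22-12=41
Step 7: prey: 55+22-45=32; pred: 41+22-16=47
Step 8: prey: 32+12-30=14; pred: 47+15-18=44
Max prey = 75 at step 4

Answer: 75 4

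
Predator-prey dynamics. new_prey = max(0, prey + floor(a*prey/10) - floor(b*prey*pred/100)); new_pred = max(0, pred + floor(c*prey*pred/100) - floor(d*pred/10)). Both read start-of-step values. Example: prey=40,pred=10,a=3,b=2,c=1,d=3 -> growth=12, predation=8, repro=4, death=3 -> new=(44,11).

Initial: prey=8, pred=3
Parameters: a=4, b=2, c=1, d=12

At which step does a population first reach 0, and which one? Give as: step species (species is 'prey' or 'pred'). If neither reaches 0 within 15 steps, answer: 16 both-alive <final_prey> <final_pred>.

Answer: 1 pred

Derivation:
Step 1: prey: 8+3-0=11; pred: 3+0-3=0
First extinction: pred at step 1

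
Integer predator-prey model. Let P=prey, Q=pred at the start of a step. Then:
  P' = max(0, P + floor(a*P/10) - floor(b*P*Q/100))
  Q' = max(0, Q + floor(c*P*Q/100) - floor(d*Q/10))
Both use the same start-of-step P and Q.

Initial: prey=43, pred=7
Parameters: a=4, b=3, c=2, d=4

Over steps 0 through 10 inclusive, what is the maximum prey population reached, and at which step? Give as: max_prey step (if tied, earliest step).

Answer: 55 2

Derivation:
Step 1: prey: 43+17-9=51; pred: 7+6-2=11
Step 2: prey: 51+20-16=55; pred: 11+11-4=18
Step 3: prey: 55+22-29=48; pred: 18+19-7=30
Step 4: prey: 48+19-43=24; pred: 30+28-12=46
Step 5: prey: 24+9-33=0; pred: 46+22-18=50
Step 6: prey: 0+0-0=0; pred: 50+0-20=30
Step 7: prey: 0+0-0=0; pred: 30+0-12=18
Step 8: prey: 0+0-0=0; pred: 18+0-7=11
Step 9: prey: 0+0-0=0; pred: 11+0-4=7
Step 10: prey: 0+0-0=0; pred: 7+0-2=5
Max prey = 55 at step 2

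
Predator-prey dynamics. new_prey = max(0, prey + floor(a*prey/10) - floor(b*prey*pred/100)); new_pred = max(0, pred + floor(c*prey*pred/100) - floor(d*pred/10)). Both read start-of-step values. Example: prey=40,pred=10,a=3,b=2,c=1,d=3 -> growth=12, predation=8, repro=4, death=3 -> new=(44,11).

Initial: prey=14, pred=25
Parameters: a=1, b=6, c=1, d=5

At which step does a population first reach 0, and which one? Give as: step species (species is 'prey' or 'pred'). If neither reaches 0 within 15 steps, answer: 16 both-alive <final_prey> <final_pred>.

Answer: 1 prey

Derivation:
Step 1: prey: 14+1-21=0; pred: 25+3-12=16
First extinction: prey at step 1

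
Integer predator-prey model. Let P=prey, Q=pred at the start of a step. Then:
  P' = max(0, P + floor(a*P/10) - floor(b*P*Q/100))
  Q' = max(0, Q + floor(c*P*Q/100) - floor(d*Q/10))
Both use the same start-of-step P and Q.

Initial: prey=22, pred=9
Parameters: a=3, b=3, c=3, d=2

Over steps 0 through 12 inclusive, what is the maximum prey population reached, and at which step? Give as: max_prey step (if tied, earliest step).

Step 1: prey: 22+6-5=23; pred: 9+5-1=13
Step 2: prey: 23+6-8=21; pred: 13+8-2=19
Step 3: prey: 21+6-11=16; pred: 19+11-3=27
Step 4: prey: 16+4-12=8; pred: 27+12-5=34
Step 5: prey: 8+2-8=2; pred: 34+8-6=36
Step 6: prey: 2+0-2=0; pred: 36+2-7=31
Step 7: prey: 0+0-0=0; pred: 31+0-6=25
Step 8: prey: 0+0-0=0; pred: 25+0-5=20
Step 9: prey: 0+0-0=0; pred: 20+0-4=16
Step 10: prey: 0+0-0=0; pred: 16+0-3=13
Step 11: prey: 0+0-0=0; pred: 13+0-2=11
Step 12: prey: 0+0-0=0; pred: 11+0-2=9
Max prey = 23 at step 1

Answer: 23 1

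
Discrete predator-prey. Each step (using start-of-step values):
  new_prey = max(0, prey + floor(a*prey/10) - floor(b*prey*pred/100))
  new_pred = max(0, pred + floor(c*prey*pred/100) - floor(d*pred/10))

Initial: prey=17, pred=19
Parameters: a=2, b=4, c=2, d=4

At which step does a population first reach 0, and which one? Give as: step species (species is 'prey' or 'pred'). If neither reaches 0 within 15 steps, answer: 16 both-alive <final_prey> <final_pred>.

Answer: 16 both-alive 2 2

Derivation:
Step 1: prey: 17+3-12=8; pred: 19+6-7=18
Step 2: prey: 8+1-5=4; pred: 18+2-7=13
Step 3: prey: 4+0-2=2; pred: 13+1-5=9
Step 4: prey: 2+0-0=2; pred: 9+0-3=6
Step 5: prey: 2+0-0=2; pred: 6+0-2=4
Step 6: prey: 2+0-0=2; pred: 4+0-1=3
Step 7: prey: 2+0-0=2; pred: 3+0-1=2
Step 8: prey: 2+0-0=2; pred: 2+0-0=2
Steps 9-15: state stable at prey=2, pred=2 (no change)
No extinction within 15 steps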